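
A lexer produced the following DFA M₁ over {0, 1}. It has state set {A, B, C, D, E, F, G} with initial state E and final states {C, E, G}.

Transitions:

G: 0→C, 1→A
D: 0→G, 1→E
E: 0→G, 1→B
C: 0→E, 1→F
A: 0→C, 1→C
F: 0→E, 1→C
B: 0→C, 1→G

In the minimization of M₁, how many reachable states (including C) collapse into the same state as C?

Reachable states from the start: {A,B,C,E,F,G}. Unreachable: {D} — drop them.
Start with accepting vs non-accepting: {C,E,G} | {A,B,F}.
Stable partition: {C,E,G} | {A,B,F} — 2 equivalence classes.
State C belongs to the block {C,E,G}, which has 3 states.

3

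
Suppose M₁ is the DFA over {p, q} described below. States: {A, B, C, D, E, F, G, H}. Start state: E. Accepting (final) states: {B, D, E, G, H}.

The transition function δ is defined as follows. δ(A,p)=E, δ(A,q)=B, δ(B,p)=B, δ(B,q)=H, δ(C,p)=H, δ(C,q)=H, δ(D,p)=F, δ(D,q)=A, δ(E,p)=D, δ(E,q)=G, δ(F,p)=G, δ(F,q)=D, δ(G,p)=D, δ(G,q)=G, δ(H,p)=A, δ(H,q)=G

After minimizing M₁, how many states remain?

First remove the unreachable states {C}; 7 states remain.
Initial partition by acceptance: {B,D,E,G,H} | {A,F}.
Split {B,D,E,G,H} by δ(·,p) → {B,E,G} and {D,H}.
Refine {B,E,G} on symbol p: members go to different blocks, giving {E,G} and {B}.
Refine {A,F} on symbol q: members go to different blocks, giving {A} and {F}.
On input p, block {D,H} splits into {D} and {H}.
The partition is now stable with 6 blocks: {E,G} | {A} | {D} | {B} | {F} | {H}.

6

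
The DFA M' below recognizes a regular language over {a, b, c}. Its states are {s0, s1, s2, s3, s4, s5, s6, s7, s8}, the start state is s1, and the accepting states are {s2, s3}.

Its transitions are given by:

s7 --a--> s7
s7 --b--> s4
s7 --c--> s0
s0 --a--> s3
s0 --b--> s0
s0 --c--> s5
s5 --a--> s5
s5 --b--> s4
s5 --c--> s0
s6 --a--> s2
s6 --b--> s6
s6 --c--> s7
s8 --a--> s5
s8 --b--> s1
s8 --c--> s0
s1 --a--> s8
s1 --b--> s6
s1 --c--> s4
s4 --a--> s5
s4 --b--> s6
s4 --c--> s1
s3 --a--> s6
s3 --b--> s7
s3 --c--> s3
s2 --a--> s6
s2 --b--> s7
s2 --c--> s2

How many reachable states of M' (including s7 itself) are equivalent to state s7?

3

All states are reachable from the start state.
Start with accepting vs non-accepting: {s2,s3} | {s0,s1,s4,s5,s6,s7,s8}.
Refine {s0,s1,s4,s5,s6,s7,s8} on symbol a: members go to different blocks, giving {s1,s4,s5,s7,s8} and {s0,s6}.
Split {s1,s4,s5,s7,s8} by δ(·,b) → {s5,s7,s8} and {s1,s4}.
Stable partition: {s2,s3} | {s5,s7,s8} | {s0,s6} | {s1,s4} — 4 equivalence classes.
State s7 belongs to the block {s5,s7,s8}, which has 3 states.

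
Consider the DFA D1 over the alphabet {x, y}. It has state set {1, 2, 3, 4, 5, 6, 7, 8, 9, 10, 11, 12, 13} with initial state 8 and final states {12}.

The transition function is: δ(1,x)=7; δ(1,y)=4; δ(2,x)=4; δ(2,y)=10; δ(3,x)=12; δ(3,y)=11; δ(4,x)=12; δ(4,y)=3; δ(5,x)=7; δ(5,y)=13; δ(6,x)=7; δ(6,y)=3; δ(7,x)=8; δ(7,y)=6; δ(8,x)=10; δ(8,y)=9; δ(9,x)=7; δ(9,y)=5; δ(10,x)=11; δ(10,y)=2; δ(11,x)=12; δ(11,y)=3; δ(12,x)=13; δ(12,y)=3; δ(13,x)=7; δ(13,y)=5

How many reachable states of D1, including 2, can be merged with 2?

First remove the unreachable states {1}; 12 states remain.
P0 = {12} | {2,3,4,5,6,7,8,9,10,11,13}.
Split {2,3,4,5,6,7,8,9,10,11,13} by δ(·,x) → {2,5,6,7,8,9,10,13} and {3,4,11}.
Refine {2,5,6,7,8,9,10,13} on symbol x: members go to different blocks, giving {5,6,7,8,9,13} and {2,10}.
Refine {5,6,7,8,9,13} on symbol x: members go to different blocks, giving {5,6,7,9,13} and {8}.
On input x, block {5,6,7,9,13} splits into {5,6,9,13} and {7}.
Refine {5,6,9,13} on symbol y: members go to different blocks, giving {5,9,13} and {6}.
The partition is now stable with 7 blocks: {12} | {5,9,13} | {3,4,11} | {2,10} | {8} | {7} | {6}.
State 2 belongs to the block {2,10}, which has 2 states.

2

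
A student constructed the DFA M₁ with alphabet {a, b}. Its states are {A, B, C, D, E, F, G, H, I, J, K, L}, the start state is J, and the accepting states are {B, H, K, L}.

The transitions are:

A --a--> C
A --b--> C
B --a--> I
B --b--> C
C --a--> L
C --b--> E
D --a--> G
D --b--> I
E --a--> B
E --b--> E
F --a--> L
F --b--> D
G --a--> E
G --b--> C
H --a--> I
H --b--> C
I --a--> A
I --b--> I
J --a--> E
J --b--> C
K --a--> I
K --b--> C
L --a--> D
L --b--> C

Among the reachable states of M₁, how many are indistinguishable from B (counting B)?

2

States {F,H,K} cannot be reached from the start state, so discard them.
Start with accepting vs non-accepting: {B,L} | {A,C,D,E,G,I,J}.
On input a, block {A,C,D,E,G,I,J} splits into {A,D,G,I,J} and {C,E}.
Split {A,D,G,I,J} by δ(·,a) → {A,G,J} and {D,I}.
No further refinement is possible. Final partition (4 blocks): {B,L} | {A,G,J} | {C,E} | {D,I}.
State B belongs to the block {B,L}, which has 2 states.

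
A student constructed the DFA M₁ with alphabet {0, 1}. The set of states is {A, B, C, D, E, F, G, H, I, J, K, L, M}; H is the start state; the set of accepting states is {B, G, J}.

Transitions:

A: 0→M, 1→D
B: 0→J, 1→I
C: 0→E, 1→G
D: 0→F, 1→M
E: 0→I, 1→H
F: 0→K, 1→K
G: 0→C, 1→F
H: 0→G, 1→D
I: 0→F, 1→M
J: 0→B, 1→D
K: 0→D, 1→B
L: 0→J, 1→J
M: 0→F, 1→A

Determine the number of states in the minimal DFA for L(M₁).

Reachable states from the start: {A,B,C,D,E,F,G,H,I,J,K,M}. Unreachable: {L} — drop them.
Start with accepting vs non-accepting: {B,G,J} | {A,C,D,E,F,H,I,K,M}.
On input 0, block {B,G,J} splits into {B,J} and {G}.
Refine {A,C,D,E,F,H,I,K,M} on symbol 0: members go to different blocks, giving {A,C,D,E,F,I,K,M} and {H}.
Split {A,C,D,E,F,I,K,M} by δ(·,1) → {A,D,F,I,M} and {C} and {E} and {K}.
On input 0, block {A,D,F,I,M} splits into {A,D,I,M} and {F}.
Refine {A,D,I,M} on symbol 0: members go to different blocks, giving {D,I,M} and {A}.
On input 1, block {D,I,M} splits into {D,I} and {M}.
Stable partition: {B,J} | {D,I} | {G} | {H} | {C} | {E} | {K} | {F} | {A} | {M} — 10 equivalence classes.

10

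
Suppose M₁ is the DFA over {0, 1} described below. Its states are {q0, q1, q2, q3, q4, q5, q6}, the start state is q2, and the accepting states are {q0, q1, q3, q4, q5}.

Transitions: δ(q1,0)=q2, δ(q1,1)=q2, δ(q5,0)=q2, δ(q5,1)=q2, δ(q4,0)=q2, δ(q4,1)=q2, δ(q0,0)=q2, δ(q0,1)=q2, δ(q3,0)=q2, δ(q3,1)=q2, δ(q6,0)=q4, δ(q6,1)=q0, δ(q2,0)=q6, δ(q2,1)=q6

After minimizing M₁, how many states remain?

Reachable states from the start: {q0,q2,q4,q6}. Unreachable: {q1,q3,q5} — drop them.
Start with accepting vs non-accepting: {q0,q4} | {q2,q6}.
Split {q2,q6} by δ(·,0) → {q2} and {q6}.
The partition is now stable with 3 blocks: {q0,q4} | {q2} | {q6}.

3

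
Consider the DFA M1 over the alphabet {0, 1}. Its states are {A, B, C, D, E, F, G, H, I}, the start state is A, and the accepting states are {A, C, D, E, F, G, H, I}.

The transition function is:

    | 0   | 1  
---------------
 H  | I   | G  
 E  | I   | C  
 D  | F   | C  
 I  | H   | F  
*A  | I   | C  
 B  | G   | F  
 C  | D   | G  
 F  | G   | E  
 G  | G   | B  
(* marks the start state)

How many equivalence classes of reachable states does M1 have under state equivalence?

Initial partition by acceptance: {A,C,D,E,F,G,H,I} | {B}.
Refine {A,C,D,E,F,G,H,I} on symbol 1: members go to different blocks, giving {A,C,D,E,F,H,I} and {G}.
Refine {A,C,D,E,F,H,I} on symbol 0: members go to different blocks, giving {A,C,D,E,H,I} and {F}.
On input 0, block {A,C,D,E,H,I} splits into {A,C,E,H,I} and {D}.
Split {A,C,E,H,I} by δ(·,0) → {A,E,H,I} and {C}.
Refine {A,E,H,I} on symbol 1: members go to different blocks, giving {A,E} and {H} and {I}.
Stable partition: {A,E} | {B} | {G} | {F} | {D} | {C} | {H} | {I} — 8 equivalence classes.

8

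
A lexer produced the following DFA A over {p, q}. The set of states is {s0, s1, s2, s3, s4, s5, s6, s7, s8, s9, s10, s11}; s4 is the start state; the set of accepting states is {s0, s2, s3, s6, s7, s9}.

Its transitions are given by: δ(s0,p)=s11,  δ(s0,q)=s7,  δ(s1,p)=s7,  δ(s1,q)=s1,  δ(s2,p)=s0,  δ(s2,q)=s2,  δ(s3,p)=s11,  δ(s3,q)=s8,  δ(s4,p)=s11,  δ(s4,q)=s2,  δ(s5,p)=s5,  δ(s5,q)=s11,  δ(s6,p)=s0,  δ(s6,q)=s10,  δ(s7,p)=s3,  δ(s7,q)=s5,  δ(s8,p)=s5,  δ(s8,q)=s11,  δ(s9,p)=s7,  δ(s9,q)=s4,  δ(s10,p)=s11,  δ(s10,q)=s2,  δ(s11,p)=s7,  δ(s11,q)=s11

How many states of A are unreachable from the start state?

No path from s4 leads to s1, s6, s9, s10; the other 8 states are all reachable.

4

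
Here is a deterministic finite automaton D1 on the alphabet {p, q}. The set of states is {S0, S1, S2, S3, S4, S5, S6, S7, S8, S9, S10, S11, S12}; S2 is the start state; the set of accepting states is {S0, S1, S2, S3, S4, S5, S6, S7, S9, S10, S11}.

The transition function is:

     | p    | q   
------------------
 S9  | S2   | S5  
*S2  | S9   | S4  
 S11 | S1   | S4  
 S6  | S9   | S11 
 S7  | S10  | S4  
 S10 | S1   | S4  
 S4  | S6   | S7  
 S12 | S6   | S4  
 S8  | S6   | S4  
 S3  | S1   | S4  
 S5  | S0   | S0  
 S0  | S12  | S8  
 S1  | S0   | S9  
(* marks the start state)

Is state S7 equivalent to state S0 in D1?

First remove the unreachable states {S3}; 12 states remain.
Start with accepting vs non-accepting: {S0,S1,S2,S4,S5,S6,S7,S9,S10,S11} | {S8,S12}.
Refine {S0,S1,S2,S4,S5,S6,S7,S9,S10,S11} on symbol p: members go to different blocks, giving {S1,S2,S4,S5,S6,S7,S9,S10,S11} and {S0}.
Split {S1,S2,S4,S5,S6,S7,S9,S10,S11} by δ(·,p) → {S2,S4,S6,S7,S9,S10,S11} and {S1,S5}.
Split {S2,S4,S6,S7,S9,S10,S11} by δ(·,p) → {S2,S4,S6,S7,S9} and {S10,S11}.
On input p, block {S2,S4,S6,S7,S9} splits into {S2,S4,S6,S9} and {S7}.
On input q, block {S2,S4,S6,S9} splits into {S2} and {S4} and {S6} and {S9}.
On input q, block {S1,S5} splits into {S1} and {S5}.
Stable partition: {S2} | {S8,S12} | {S0} | {S1} | {S10,S11} | {S7} | {S4} | {S6} | {S9} | {S5} — 10 equivalence classes.
S7 and S0 end up in different blocks, so they are distinguishable. For instance, the string 'p' is accepted from only S7.

No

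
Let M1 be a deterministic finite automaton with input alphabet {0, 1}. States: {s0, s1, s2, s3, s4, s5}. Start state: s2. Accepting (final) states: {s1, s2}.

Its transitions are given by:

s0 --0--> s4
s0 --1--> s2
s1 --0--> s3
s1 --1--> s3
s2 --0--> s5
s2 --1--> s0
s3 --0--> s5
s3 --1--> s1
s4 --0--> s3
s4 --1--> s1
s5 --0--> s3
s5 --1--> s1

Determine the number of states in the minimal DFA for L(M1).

2

All states are reachable from the start state.
P0 = {s1,s2} | {s0,s3,s4,s5}.
The partition is now stable with 2 blocks: {s1,s2} | {s0,s3,s4,s5}.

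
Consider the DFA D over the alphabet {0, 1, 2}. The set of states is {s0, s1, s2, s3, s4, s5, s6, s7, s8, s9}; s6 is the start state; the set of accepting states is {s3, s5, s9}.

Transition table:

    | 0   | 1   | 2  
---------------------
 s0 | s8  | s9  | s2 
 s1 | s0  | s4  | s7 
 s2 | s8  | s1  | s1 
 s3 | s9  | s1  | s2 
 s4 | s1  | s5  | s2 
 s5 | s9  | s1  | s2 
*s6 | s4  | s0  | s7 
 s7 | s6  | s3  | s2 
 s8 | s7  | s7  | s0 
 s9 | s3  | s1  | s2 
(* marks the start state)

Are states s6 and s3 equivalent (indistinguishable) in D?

Every state is reachable, so we keep all 10.
Start with accepting vs non-accepting: {s3,s5,s9} | {s0,s1,s2,s4,s6,s7,s8}.
Split {s0,s1,s2,s4,s6,s7,s8} by δ(·,1) → {s1,s2,s6,s8} and {s0,s4,s7}.
On input 0, block {s1,s2,s6,s8} splits into {s1,s6,s8} and {s2}.
Stable partition: {s3,s5,s9} | {s1,s6,s8} | {s0,s4,s7} | {s2} — 4 equivalence classes.
s6 and s3 end up in different blocks, so they are distinguishable. For instance, the string 'ε' is accepted from only s3.

No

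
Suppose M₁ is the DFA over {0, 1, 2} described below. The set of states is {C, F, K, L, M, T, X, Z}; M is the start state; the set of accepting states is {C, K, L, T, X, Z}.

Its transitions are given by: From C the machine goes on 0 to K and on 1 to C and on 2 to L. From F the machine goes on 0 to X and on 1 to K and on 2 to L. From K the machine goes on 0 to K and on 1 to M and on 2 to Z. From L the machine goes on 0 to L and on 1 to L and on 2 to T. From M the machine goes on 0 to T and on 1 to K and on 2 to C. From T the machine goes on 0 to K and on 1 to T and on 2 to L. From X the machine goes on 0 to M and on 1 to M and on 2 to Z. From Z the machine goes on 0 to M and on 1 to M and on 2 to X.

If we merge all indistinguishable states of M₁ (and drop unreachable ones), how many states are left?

5

Reachable states from the start: {C,K,L,M,T,X,Z}. Unreachable: {F} — drop them.
P0 = {C,K,L,T,X,Z} | {M}.
Split {C,K,L,T,X,Z} by δ(·,0) → {C,K,L,T} and {X,Z}.
Split {C,K,L,T} by δ(·,1) → {C,L,T} and {K}.
Split {C,L,T} by δ(·,0) → {C,T} and {L}.
No further refinement is possible. Final partition (5 blocks): {C,T} | {M} | {X,Z} | {K} | {L}.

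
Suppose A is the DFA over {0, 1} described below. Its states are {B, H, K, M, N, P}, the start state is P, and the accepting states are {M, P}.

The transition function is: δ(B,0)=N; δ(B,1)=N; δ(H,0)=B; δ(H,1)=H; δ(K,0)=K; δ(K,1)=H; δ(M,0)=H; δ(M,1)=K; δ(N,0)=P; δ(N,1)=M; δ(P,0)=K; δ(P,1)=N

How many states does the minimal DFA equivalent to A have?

P0 = {M,P} | {B,H,K,N}.
Split {B,H,K,N} by δ(·,0) → {B,H,K} and {N}.
Split {M,P} by δ(·,1) → {P} and {M}.
Refine {B,H,K} on symbol 0: members go to different blocks, giving {H,K} and {B}.
Split {H,K} by δ(·,0) → {H} and {K}.
Stable partition: {P} | {H} | {N} | {M} | {B} | {K} — 6 equivalence classes.

6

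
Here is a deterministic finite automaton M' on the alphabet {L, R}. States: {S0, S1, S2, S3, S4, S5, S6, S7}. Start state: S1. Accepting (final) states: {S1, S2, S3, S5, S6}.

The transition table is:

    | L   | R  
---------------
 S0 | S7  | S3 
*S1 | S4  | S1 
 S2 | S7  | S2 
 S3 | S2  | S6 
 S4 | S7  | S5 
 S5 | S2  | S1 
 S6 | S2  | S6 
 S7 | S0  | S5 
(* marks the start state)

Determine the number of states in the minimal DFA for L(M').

7

All states are reachable from the start state.
Initial partition by acceptance: {S1,S2,S3,S5,S6} | {S0,S4,S7}.
Refine {S1,S2,S3,S5,S6} on symbol L: members go to different blocks, giving {S3,S5,S6} and {S1,S2}.
Split {S3,S5,S6} by δ(·,R) → {S3,S6} and {S5}.
Refine {S0,S4,S7} on symbol R: members go to different blocks, giving {S4,S7} and {S0}.
Split {S4,S7} by δ(·,L) → {S4} and {S7}.
Split {S1,S2} by δ(·,L) → {S1} and {S2}.
The partition is now stable with 7 blocks: {S3,S6} | {S4} | {S1} | {S5} | {S0} | {S7} | {S2}.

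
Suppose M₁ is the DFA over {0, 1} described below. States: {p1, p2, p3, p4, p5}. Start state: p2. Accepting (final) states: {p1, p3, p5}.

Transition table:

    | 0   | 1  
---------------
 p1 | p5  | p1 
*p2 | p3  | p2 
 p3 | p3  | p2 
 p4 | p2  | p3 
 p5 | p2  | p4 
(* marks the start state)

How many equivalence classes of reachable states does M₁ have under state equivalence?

2

Reachable states from the start: {p2,p3}. Unreachable: {p1,p4,p5} — drop them.
P0 = {p3} | {p2}.
No further refinement is possible. Final partition (2 blocks): {p3} | {p2}.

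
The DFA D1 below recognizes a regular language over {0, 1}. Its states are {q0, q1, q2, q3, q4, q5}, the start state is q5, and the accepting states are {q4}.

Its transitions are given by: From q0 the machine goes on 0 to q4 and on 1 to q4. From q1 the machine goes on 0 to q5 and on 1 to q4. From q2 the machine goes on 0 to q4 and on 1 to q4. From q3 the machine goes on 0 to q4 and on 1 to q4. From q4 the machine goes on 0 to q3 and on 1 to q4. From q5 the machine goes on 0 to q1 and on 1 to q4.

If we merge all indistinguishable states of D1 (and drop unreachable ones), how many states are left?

Reachable states from the start: {q1,q3,q4,q5}. Unreachable: {q0,q2} — drop them.
Initial partition by acceptance: {q4} | {q1,q3,q5}.
Refine {q1,q3,q5} on symbol 0: members go to different blocks, giving {q1,q5} and {q3}.
Stable partition: {q4} | {q1,q5} | {q3} — 3 equivalence classes.

3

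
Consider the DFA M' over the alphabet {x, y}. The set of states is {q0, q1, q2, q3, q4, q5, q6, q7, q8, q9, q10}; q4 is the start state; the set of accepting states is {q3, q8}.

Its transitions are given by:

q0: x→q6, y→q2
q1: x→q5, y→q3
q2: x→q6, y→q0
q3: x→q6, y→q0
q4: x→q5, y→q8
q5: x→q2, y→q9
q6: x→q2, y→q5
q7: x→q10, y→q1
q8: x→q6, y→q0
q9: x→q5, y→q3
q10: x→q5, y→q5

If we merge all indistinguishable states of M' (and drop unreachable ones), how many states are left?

First remove the unreachable states {q1,q7,q10}; 8 states remain.
P0 = {q3,q8} | {q0,q2,q4,q5,q6,q9}.
Refine {q0,q2,q4,q5,q6,q9} on symbol y: members go to different blocks, giving {q0,q2,q5,q6} and {q4,q9}.
On input y, block {q0,q2,q5,q6} splits into {q0,q2,q6} and {q5}.
On input y, block {q0,q2,q6} splits into {q0,q2} and {q6}.
No further refinement is possible. Final partition (5 blocks): {q3,q8} | {q0,q2} | {q4,q9} | {q5} | {q6}.

5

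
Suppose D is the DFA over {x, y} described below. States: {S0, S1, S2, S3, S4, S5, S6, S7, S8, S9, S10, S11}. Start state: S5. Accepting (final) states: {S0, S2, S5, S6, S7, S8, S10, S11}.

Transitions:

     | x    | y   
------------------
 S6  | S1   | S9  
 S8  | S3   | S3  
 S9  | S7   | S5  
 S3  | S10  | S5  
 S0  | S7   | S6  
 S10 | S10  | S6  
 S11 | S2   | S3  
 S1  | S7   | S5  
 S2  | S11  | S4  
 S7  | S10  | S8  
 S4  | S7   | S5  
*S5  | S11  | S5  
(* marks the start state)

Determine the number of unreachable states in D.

1

BFS from S5 reaches {S1, S2, S3, S4, S5, S6, S7, S8, S9, S10, S11}; the 1 state(s) S0 are never visited.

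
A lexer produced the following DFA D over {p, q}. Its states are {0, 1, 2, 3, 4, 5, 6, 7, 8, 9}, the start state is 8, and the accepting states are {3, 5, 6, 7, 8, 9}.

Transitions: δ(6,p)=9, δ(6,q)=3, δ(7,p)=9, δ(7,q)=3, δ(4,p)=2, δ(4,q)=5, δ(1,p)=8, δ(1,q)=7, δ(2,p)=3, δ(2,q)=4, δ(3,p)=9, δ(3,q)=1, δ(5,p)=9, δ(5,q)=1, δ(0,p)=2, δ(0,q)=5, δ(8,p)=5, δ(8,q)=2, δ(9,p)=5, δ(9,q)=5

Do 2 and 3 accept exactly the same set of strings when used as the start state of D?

States {0,6} cannot be reached from the start state, so discard them.
Start with accepting vs non-accepting: {3,5,7,8,9} | {1,2,4}.
On input q, block {3,5,7,8,9} splits into {3,5,8} and {7,9}.
Split {3,5,8} by δ(·,p) → {3,5} and {8}.
Split {1,2,4} by δ(·,p) → {1} and {2} and {4}.
Refine {7,9} on symbol p: members go to different blocks, giving {7} and {9}.
The partition is now stable with 7 blocks: {3,5} | {1} | {7} | {8} | {2} | {4} | {9}.
2 and 3 end up in different blocks, so they are distinguishable. For instance, the string 'ε' is accepted from only 3.

No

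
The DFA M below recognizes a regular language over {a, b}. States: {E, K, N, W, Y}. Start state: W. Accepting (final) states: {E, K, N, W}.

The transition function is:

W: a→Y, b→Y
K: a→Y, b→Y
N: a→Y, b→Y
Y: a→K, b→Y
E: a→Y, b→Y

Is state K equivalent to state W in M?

Yes

States {E,N} cannot be reached from the start state, so discard them.
Initial partition by acceptance: {K,W} | {Y}.
The partition is now stable with 2 blocks: {K,W} | {Y}.
K and W lie in the same block of the stable partition, so they are equivalent — no string distinguishes them.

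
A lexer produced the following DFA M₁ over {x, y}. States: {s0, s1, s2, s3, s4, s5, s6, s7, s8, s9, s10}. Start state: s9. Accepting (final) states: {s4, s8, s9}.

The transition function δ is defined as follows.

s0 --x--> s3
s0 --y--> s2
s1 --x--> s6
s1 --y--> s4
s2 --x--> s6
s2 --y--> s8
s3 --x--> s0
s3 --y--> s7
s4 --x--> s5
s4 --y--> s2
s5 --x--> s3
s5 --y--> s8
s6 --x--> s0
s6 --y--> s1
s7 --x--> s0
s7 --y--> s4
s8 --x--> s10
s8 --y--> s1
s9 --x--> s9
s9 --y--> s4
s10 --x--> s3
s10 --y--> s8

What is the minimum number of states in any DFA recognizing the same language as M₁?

Initial partition by acceptance: {s4,s8,s9} | {s0,s1,s2,s3,s5,s6,s7,s10}.
On input x, block {s4,s8,s9} splits into {s4,s8} and {s9}.
Split {s0,s1,s2,s3,s5,s6,s7,s10} by δ(·,y) → {s1,s2,s5,s7,s10} and {s0,s3,s6}.
No further refinement is possible. Final partition (4 blocks): {s4,s8} | {s1,s2,s5,s7,s10} | {s9} | {s0,s3,s6}.

4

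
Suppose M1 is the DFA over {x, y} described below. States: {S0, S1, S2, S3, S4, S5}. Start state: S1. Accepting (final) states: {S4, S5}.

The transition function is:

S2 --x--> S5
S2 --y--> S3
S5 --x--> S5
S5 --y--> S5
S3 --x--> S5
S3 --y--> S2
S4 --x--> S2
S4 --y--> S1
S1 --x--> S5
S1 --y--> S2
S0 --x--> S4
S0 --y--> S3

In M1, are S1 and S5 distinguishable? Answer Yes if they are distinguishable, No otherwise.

Yes

States {S0,S4} cannot be reached from the start state, so discard them.
Initial partition by acceptance: {S5} | {S1,S2,S3}.
The partition is now stable with 2 blocks: {S5} | {S1,S2,S3}.
S1 and S5 end up in different blocks, so they are distinguishable. For instance, the string 'ε' is accepted from only S5.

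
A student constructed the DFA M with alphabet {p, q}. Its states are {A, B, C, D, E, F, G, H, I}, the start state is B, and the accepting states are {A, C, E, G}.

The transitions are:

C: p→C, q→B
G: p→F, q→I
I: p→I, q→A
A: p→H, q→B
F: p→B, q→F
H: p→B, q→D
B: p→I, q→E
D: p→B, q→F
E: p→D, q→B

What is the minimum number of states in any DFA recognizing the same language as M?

States {C,G} cannot be reached from the start state, so discard them.
Start with accepting vs non-accepting: {A,E} | {B,D,F,H,I}.
Refine {B,D,F,H,I} on symbol q: members go to different blocks, giving {D,F,H} and {B,I}.
Stable partition: {A,E} | {D,F,H} | {B,I} — 3 equivalence classes.

3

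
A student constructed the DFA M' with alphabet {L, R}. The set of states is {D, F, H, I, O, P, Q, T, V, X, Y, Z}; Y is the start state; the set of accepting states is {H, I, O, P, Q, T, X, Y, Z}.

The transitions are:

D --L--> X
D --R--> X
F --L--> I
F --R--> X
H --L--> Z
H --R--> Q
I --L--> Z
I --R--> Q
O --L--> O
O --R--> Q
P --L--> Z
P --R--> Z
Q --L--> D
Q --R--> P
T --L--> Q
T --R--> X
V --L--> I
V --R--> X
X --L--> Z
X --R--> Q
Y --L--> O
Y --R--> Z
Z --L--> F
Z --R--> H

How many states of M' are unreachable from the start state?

Starting at Y and following transitions, the reachable set is {D, F, H, I, O, P, Q, X, Y, Z}. That leaves T, V unreachable — 2 in total.

2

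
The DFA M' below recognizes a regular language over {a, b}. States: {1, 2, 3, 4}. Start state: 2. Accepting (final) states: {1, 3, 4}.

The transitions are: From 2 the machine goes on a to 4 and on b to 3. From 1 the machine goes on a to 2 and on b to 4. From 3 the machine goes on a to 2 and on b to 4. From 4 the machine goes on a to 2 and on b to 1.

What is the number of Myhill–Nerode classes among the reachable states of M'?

2

Every state is reachable, so we keep all 4.
Initial partition by acceptance: {1,3,4} | {2}.
Stable partition: {1,3,4} | {2} — 2 equivalence classes.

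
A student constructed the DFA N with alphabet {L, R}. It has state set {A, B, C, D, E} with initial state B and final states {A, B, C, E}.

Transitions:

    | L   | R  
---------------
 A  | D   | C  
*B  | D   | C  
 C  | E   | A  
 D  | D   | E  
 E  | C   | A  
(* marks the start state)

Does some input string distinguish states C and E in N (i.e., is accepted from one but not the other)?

All states are reachable from the start state.
Start with accepting vs non-accepting: {A,B,C,E} | {D}.
On input L, block {A,B,C,E} splits into {A,B} and {C,E}.
No further refinement is possible. Final partition (3 blocks): {A,B} | {D} | {C,E}.
C and E lie in the same block of the stable partition, so they are equivalent — no string distinguishes them.

No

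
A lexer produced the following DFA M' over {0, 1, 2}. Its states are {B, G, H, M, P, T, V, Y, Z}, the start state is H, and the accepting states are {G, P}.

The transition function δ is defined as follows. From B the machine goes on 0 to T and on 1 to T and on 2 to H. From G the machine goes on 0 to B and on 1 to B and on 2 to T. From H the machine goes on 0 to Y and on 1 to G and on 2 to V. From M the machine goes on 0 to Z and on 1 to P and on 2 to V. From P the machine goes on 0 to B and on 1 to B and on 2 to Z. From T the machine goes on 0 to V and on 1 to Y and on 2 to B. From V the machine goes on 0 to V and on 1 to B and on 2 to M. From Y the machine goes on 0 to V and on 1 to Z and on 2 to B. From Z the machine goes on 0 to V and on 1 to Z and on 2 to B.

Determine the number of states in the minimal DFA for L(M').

Every state is reachable, so we keep all 9.
P0 = {G,P} | {B,H,M,T,V,Y,Z}.
Split {B,H,M,T,V,Y,Z} by δ(·,1) → {B,T,V,Y,Z} and {H,M}.
Split {B,T,V,Y,Z} by δ(·,2) → {T,Y,Z} and {B,V}.
Split {B,V} by δ(·,0) → {V} and {B}.
Stable partition: {G,P} | {T,Y,Z} | {H,M} | {V} | {B} — 5 equivalence classes.

5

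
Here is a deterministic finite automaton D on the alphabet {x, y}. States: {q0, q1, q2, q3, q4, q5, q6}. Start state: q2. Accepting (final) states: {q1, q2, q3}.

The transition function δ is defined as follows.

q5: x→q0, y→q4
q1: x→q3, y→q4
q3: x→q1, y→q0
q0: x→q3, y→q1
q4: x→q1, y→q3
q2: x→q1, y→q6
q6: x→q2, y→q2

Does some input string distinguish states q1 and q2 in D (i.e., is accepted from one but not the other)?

No

Reachable states from the start: {q0,q1,q2,q3,q4,q6}. Unreachable: {q5} — drop them.
Initial partition by acceptance: {q1,q2,q3} | {q0,q4,q6}.
The partition is now stable with 2 blocks: {q1,q2,q3} | {q0,q4,q6}.
q1 and q2 lie in the same block of the stable partition, so they are equivalent — no string distinguishes them.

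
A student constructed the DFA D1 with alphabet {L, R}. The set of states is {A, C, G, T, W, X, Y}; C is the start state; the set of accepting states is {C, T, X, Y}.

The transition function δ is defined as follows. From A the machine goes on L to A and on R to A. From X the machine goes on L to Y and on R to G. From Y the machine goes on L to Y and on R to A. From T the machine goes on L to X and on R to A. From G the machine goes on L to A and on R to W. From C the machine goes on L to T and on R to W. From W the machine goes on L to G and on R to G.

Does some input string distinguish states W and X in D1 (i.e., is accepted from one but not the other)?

Yes

All states are reachable from the start state.
P0 = {C,T,X,Y} | {A,G,W}.
No further refinement is possible. Final partition (2 blocks): {C,T,X,Y} | {A,G,W}.
W and X end up in different blocks, so they are distinguishable. For instance, the string 'ε' is accepted from only X.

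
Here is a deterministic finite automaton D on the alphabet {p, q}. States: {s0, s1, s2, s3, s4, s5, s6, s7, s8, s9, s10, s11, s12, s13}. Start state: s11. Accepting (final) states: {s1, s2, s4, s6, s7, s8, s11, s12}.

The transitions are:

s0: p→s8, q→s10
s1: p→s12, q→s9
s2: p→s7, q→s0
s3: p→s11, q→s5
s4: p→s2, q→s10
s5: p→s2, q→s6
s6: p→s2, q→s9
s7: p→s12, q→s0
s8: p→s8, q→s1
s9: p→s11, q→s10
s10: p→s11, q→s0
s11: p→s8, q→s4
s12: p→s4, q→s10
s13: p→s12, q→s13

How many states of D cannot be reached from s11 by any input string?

4

No path from s11 leads to s3, s5, s6, s13; the other 10 states are all reachable.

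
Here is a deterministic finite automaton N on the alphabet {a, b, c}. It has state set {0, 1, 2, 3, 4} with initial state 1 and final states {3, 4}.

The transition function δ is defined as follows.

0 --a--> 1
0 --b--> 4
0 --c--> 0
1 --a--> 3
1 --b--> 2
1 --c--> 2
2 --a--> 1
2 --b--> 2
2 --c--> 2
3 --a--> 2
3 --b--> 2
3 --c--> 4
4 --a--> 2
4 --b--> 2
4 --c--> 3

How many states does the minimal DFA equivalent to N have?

First remove the unreachable states {0}; 4 states remain.
P0 = {3,4} | {1,2}.
On input a, block {1,2} splits into {1} and {2}.
Stable partition: {3,4} | {1} | {2} — 3 equivalence classes.

3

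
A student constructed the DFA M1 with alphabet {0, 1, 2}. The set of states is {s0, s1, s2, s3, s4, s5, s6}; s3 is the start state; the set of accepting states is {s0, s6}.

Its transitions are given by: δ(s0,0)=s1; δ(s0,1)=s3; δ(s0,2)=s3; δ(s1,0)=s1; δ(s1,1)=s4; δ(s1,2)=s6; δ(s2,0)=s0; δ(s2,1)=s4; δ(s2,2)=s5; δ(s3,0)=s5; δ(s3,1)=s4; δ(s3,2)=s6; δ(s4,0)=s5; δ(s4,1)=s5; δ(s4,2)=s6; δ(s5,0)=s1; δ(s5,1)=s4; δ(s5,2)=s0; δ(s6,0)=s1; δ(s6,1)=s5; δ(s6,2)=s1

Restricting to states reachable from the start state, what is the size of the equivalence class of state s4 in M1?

4

Reachable states from the start: {s0,s1,s3,s4,s5,s6}. Unreachable: {s2} — drop them.
Initial partition by acceptance: {s0,s6} | {s1,s3,s4,s5}.
No further refinement is possible. Final partition (2 blocks): {s0,s6} | {s1,s3,s4,s5}.
State s4 belongs to the block {s1,s3,s4,s5}, which has 4 states.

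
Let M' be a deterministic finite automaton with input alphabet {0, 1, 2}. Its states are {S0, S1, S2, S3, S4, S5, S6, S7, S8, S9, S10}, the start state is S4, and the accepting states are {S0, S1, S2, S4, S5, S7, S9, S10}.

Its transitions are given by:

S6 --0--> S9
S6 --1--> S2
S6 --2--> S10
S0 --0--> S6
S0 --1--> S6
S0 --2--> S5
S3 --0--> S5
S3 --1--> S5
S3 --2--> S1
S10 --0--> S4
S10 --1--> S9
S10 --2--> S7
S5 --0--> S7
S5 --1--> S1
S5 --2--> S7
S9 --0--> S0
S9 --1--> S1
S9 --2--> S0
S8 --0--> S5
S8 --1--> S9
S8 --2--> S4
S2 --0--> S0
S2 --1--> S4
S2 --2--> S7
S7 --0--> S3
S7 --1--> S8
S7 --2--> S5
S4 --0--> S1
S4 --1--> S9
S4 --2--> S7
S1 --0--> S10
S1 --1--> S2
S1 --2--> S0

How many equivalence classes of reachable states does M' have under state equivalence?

Initial partition by acceptance: {S0,S1,S2,S4,S5,S7,S9,S10} | {S3,S6,S8}.
Refine {S0,S1,S2,S4,S5,S7,S9,S10} on symbol 0: members go to different blocks, giving {S1,S2,S4,S5,S9,S10} and {S0,S7}.
Refine {S1,S2,S4,S5,S9,S10} on symbol 0: members go to different blocks, giving {S1,S4,S10} and {S2,S5,S9}.
Stable partition: {S1,S4,S10} | {S3,S6,S8} | {S0,S7} | {S2,S5,S9} — 4 equivalence classes.

4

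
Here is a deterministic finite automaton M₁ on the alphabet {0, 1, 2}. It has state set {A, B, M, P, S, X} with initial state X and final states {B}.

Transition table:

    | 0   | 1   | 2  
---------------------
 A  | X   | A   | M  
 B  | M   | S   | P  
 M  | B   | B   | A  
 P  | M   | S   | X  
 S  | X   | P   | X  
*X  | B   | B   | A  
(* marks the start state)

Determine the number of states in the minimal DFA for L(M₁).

3

Every state is reachable, so we keep all 6.
Start with accepting vs non-accepting: {B} | {A,M,P,S,X}.
On input 0, block {A,M,P,S,X} splits into {A,P,S} and {M,X}.
No further refinement is possible. Final partition (3 blocks): {B} | {A,P,S} | {M,X}.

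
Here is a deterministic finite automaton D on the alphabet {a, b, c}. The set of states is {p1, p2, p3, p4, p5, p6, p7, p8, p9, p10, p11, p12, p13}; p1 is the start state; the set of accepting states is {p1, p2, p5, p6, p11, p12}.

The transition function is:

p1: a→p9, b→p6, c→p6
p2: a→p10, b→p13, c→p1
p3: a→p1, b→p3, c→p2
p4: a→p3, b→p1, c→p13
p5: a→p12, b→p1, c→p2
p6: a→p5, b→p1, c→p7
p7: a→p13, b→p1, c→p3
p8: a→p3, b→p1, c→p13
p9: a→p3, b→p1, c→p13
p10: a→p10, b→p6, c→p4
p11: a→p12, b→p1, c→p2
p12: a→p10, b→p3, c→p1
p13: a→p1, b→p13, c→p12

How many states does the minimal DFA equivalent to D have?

Reachable states from the start: {p1,p2,p3,p4,p5,p6,p7,p9,p10,p12,p13}. Unreachable: {p8,p11} — drop them.
P0 = {p1,p2,p5,p6,p12} | {p3,p4,p7,p9,p10,p13}.
Refine {p1,p2,p5,p6,p12} on symbol a: members go to different blocks, giving {p1,p2,p12} and {p5,p6}.
On input b, block {p1,p2,p12} splits into {p2,p12} and {p1}.
On input a, block {p3,p4,p7,p9,p10,p13} splits into {p4,p7,p9,p10} and {p3,p13}.
Split {p4,p7,p9,p10} by δ(·,a) → {p4,p7,p9} and {p10}.
On input a, block {p5,p6} splits into {p5} and {p6}.
Stable partition: {p2,p12} | {p4,p7,p9} | {p5} | {p1} | {p3,p13} | {p10} | {p6} — 7 equivalence classes.

7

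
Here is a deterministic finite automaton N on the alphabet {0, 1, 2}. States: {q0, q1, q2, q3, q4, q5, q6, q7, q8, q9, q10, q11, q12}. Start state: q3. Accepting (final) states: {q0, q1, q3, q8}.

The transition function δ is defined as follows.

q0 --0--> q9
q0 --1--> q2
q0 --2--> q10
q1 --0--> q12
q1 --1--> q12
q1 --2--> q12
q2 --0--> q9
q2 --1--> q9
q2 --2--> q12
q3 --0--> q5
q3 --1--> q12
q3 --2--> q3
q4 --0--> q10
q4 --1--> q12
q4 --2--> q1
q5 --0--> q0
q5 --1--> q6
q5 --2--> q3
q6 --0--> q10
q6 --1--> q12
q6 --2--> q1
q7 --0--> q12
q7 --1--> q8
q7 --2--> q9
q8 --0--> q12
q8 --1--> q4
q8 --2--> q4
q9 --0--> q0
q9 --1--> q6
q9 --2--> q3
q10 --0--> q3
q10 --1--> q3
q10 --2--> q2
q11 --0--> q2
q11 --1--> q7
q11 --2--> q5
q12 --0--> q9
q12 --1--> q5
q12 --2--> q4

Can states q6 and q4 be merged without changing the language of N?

Yes

States {q7,q8,q11} cannot be reached from the start state, so discard them.
Start with accepting vs non-accepting: {q0,q1,q3} | {q2,q4,q5,q6,q9,q10,q12}.
Split {q0,q1,q3} by δ(·,2) → {q0,q1} and {q3}.
Refine {q2,q4,q5,q6,q9,q10,q12} on symbol 0: members go to different blocks, giving {q2,q4,q6,q12} and {q5,q9} and {q10}.
Refine {q0,q1} on symbol 0: members go to different blocks, giving {q0} and {q1}.
Split {q2,q4,q6,q12} by δ(·,0) → {q2,q12} and {q4,q6}.
On input 2, block {q2,q12} splits into {q2} and {q12}.
No further refinement is possible. Final partition (8 blocks): {q0} | {q2} | {q3} | {q5,q9} | {q10} | {q1} | {q4,q6} | {q12}.
q6 and q4 lie in the same block of the stable partition, so they are equivalent — no string distinguishes them.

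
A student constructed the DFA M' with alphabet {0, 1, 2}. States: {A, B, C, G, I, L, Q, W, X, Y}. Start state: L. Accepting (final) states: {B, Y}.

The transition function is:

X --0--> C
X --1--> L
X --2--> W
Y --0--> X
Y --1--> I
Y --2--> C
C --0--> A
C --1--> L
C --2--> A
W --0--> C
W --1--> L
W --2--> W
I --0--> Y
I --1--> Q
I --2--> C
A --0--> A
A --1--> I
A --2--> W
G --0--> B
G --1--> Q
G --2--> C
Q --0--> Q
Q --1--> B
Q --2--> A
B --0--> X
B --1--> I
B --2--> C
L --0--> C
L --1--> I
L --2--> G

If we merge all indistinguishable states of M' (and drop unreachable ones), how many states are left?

Initial partition by acceptance: {B,Y} | {A,C,G,I,L,Q,W,X}.
Split {A,C,G,I,L,Q,W,X} by δ(·,0) → {A,C,L,Q,W,X} and {G,I}.
Split {A,C,L,Q,W,X} by δ(·,1) → {C,W,X} and {A,L} and {Q}.
Split {C,W,X} by δ(·,0) → {W,X} and {C}.
On input 0, block {A,L} splits into {A} and {L}.
No further refinement is possible. Final partition (7 blocks): {B,Y} | {W,X} | {G,I} | {A} | {Q} | {C} | {L}.

7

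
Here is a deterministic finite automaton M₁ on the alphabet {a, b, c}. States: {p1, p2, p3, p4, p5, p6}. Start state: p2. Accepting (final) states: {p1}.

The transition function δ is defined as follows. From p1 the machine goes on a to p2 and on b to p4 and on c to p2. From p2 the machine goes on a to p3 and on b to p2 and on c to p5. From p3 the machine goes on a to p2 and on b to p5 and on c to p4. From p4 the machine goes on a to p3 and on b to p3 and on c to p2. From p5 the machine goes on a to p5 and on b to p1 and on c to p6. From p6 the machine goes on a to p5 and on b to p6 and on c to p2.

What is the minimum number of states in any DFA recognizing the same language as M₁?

6

Start with accepting vs non-accepting: {p1} | {p2,p3,p4,p5,p6}.
Refine {p2,p3,p4,p5,p6} on symbol b: members go to different blocks, giving {p2,p3,p4,p6} and {p5}.
Split {p2,p3,p4,p6} by δ(·,a) → {p2,p3,p4} and {p6}.
Split {p2,p3,p4} by δ(·,b) → {p2,p4} and {p3}.
Refine {p2,p4} on symbol b: members go to different blocks, giving {p2} and {p4}.
Stable partition: {p1} | {p2} | {p5} | {p6} | {p3} | {p4} — 6 equivalence classes.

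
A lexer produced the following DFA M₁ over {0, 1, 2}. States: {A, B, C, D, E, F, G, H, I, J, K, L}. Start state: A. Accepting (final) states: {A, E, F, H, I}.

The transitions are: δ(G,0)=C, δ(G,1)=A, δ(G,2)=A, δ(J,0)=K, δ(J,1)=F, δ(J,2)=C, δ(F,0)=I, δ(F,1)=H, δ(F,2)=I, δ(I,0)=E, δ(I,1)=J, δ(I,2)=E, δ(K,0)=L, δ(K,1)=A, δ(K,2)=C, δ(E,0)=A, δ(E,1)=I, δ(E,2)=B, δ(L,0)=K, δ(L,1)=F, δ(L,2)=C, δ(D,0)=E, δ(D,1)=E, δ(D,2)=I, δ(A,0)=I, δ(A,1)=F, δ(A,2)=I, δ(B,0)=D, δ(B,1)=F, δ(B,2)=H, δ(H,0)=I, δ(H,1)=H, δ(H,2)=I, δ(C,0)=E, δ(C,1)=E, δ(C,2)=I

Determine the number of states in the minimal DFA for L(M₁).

6

States {G} cannot be reached from the start state, so discard them.
Start with accepting vs non-accepting: {A,E,F,H,I} | {B,C,D,J,K,L}.
On input 1, block {A,E,F,H,I} splits into {A,E,F,H} and {I}.
On input 0, block {A,E,F,H} splits into {A,F,H} and {E}.
Refine {B,C,D,J,K,L} on symbol 0: members go to different blocks, giving {B,J,K,L} and {C,D}.
On input 0, block {B,J,K,L} splits into {J,K,L} and {B}.
Stable partition: {A,F,H} | {J,K,L} | {I} | {E} | {C,D} | {B} — 6 equivalence classes.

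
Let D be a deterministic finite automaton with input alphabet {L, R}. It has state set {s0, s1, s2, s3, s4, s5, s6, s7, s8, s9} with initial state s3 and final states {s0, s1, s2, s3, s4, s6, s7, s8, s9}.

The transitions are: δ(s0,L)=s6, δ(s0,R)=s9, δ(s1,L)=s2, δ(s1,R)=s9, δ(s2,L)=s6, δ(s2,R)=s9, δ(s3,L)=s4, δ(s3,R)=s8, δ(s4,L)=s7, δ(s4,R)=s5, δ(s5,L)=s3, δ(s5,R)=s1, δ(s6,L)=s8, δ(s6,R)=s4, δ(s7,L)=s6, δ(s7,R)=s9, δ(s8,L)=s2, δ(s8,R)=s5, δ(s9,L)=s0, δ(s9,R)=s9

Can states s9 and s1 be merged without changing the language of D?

Every state is reachable, so we keep all 10.
Initial partition by acceptance: {s0,s1,s2,s3,s4,s6,s7,s8,s9} | {s5}.
Refine {s0,s1,s2,s3,s4,s6,s7,s8,s9} on symbol R: members go to different blocks, giving {s0,s1,s2,s3,s6,s7,s9} and {s4,s8}.
Split {s0,s1,s2,s3,s6,s7,s9} by δ(·,L) → {s0,s1,s2,s7,s9} and {s3,s6}.
Refine {s0,s1,s2,s7,s9} on symbol L: members go to different blocks, giving {s0,s2,s7} and {s1,s9}.
Stable partition: {s0,s2,s7} | {s5} | {s4,s8} | {s3,s6} | {s1,s9} — 5 equivalence classes.
s9 and s1 lie in the same block of the stable partition, so they are equivalent — no string distinguishes them.

Yes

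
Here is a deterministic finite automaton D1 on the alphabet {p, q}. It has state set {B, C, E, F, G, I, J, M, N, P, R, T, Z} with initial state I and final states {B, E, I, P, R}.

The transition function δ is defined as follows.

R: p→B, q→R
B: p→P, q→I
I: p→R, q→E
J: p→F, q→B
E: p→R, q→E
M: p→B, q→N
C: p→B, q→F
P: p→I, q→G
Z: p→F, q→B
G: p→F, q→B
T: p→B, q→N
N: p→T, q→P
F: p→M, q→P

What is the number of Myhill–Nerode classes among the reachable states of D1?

7

First remove the unreachable states {C,J,Z}; 10 states remain.
Start with accepting vs non-accepting: {B,E,I,P,R} | {F,G,M,N,T}.
Split {B,E,I,P,R} by δ(·,q) → {B,E,I,R} and {P}.
Split {B,E,I,R} by δ(·,p) → {E,I,R} and {B}.
Split {E,I,R} by δ(·,p) → {E,I} and {R}.
Split {F,G,M,N,T} by δ(·,p) → {F,G,N} and {M,T}.
Refine {F,G,N} on symbol p: members go to different blocks, giving {F,N} and {G}.
Stable partition: {E,I} | {F,N} | {P} | {B} | {R} | {M,T} | {G} — 7 equivalence classes.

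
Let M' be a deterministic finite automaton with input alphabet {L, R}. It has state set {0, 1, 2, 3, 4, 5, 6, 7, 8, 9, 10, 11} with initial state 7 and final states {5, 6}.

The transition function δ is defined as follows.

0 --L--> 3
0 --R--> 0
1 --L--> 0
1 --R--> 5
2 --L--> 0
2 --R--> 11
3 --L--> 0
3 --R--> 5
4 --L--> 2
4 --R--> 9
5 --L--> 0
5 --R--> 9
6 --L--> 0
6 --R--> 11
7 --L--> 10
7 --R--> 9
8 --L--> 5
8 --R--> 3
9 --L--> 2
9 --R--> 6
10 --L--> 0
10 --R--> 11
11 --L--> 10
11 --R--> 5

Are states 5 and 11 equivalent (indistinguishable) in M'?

First remove the unreachable states {1,4,8}; 9 states remain.
P0 = {5,6} | {0,2,3,7,9,10,11}.
Split {0,2,3,7,9,10,11} by δ(·,R) → {0,2,7,10} and {3,9,11}.
Split {0,2,7,10} by δ(·,L) → {2,7,10} and {0}.
Split {2,7,10} by δ(·,L) → {2,10} and {7}.
On input L, block {3,9,11} splits into {9,11} and {3}.
No further refinement is possible. Final partition (6 blocks): {5,6} | {2,10} | {9,11} | {0} | {7} | {3}.
5 and 11 end up in different blocks, so they are distinguishable. For instance, the string 'ε' is accepted from only 5.

No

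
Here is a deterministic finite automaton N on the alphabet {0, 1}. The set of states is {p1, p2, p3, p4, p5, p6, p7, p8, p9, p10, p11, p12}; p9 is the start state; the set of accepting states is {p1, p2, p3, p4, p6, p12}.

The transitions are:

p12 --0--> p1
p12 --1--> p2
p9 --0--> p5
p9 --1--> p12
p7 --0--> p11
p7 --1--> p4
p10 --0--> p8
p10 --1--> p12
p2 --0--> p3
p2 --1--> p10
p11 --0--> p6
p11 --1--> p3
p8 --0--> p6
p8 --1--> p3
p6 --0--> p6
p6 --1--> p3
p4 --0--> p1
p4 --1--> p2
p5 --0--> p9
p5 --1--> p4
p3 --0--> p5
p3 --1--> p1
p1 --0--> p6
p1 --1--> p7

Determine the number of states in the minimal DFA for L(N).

8

Every state is reachable, so we keep all 12.
P0 = {p1,p2,p3,p4,p6,p12} | {p5,p7,p8,p9,p10,p11}.
Split {p1,p2,p3,p4,p6,p12} by δ(·,0) → {p1,p2,p4,p6,p12} and {p3}.
Split {p1,p2,p4,p6,p12} by δ(·,0) → {p1,p4,p6,p12} and {p2}.
Split {p1,p4,p6,p12} by δ(·,1) → {p4,p12} and {p1} and {p6}.
On input 0, block {p5,p7,p8,p9,p10,p11} splits into {p5,p7,p9,p10} and {p8,p11}.
Split {p5,p7,p9,p10} by δ(·,0) → {p5,p9} and {p7,p10}.
The partition is now stable with 8 blocks: {p4,p12} | {p5,p9} | {p3} | {p2} | {p1} | {p6} | {p8,p11} | {p7,p10}.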